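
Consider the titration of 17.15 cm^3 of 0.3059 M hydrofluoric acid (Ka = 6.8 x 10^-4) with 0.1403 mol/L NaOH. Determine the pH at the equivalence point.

8.08

n(HF) = 0.3059 x 0.01715 = 0.005246 mol; V(NaOH) at equivalence = 0.005246/0.1403 = 0.03739 L.
At equivalence all the acid is converted to F-; total volume = 0.01715 + 0.03739 = 0.05454 L, so [F-] = 0.005246/0.05454 = 0.09619 M.
Kb = Kw/Ka = 1.0e-14 / 6.8 x 10^-4 = 1.47e-11.
[OH^-] = sqrt(Kb x [F-]) = sqrt(1.47e-11 x 0.09619) = 1.19e-6 M.
pOH = 5.92, so pH = 14.00 - 5.92 = 8.08.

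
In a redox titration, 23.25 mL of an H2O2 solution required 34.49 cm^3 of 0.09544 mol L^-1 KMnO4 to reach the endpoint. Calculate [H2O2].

n(KMnO4) = 0.09544 x 0.03449 = 0.003292 mol.
From the balanced equation, 2 mol KMnO4 reacts with 5 mol H2O2, so n(H2O2) = 0.003292 x 5/2 = 0.008229 mol.
[H2O2] = 0.008229 / 0.02325 L = 0.354 M.

0.354 M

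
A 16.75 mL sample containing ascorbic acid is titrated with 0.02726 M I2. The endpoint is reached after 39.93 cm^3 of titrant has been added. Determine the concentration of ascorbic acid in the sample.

n(I2) = 0.02726 x 0.03993 = 0.001088 mol.
From the balanced equation, 1 mol I2 reacts with 1 mol ascorbic acid, so n(ascorbic acid) = 0.001088 x 1/1 = 0.001088 mol.
[ascorbic acid] = 0.001088 / 0.01675 L = 0.0650 M.

0.0650 M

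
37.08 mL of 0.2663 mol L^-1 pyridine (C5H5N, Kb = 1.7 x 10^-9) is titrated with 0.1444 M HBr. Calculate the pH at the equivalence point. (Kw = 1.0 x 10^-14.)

n(C5H5N) = 0.2663 x 0.03708 = 0.009874 mol; V(HBr) at equivalence = 0.009874/0.1444 = 0.06838 L.
At equivalence the base is fully converted to C5H5NH+; total volume = 0.1055 L, so [C5H5NH+] = 0.009874/0.1055 = 0.09363 M.
Ka(C5H5NH+) = Kw/Kb = 1.0e-14 / 1.7 x 10^-9 = 5.88e-6.
[H^+] = sqrt(Ka x [C5H5NH+]) = sqrt(5.88e-6 x 0.09363) = 0.000742 M.
pH = -log(0.000742) = 3.13.

3.13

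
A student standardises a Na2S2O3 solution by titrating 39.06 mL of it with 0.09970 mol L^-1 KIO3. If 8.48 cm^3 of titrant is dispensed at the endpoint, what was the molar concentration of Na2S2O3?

0.130 M

n(KIO3) = 0.09970 x 0.008480 = 0.0008455 mol.
From the balanced equation, 1 mol KIO3 reacts with 6 mol Na2S2O3, so n(Na2S2O3) = 0.0008455 x 6/1 = 0.005073 mol.
[Na2S2O3] = 0.005073 / 0.03906 L = 0.130 M.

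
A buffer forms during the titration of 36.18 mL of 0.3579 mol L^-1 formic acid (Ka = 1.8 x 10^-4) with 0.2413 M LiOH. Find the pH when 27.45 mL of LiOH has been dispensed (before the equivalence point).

Initial n(HCOOH) = 0.3579 x 0.03618 = 0.01295 mol.
n(LiOH) added = 0.2413 x 0.02745 = 0.006624 mol, converting that many moles of HCOOH to HCOO-.
Remaining n(HCOOH) = 0.006325 mol; n(HCOO-) = 0.006624 mol.
By Henderson-Hasselbalch, pH = pKa + log([A^-]/[HA]) = 3.74 + log(0.006624/0.006325) = 3.74 + (+0.02) = 3.76.

3.76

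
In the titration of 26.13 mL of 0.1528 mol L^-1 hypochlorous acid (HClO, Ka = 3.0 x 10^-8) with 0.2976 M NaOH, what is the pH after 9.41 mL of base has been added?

7.89

Initial n(HClO) = 0.1528 x 0.02613 = 0.003993 mol.
n(NaOH) added = 0.2976 x 0.009410 = 0.002800 mol, converting that many moles of HClO to ClO-.
Remaining n(HClO) = 0.001192 mol; n(ClO-) = 0.002800 mol.
By Henderson-Hasselbalch, pH = pKa + log([A^-]/[HA]) = 7.52 + log(0.002800/0.001192) = 7.52 + (+0.37) = 7.89.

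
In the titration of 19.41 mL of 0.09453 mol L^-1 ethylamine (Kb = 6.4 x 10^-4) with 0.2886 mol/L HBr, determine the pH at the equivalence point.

5.98

n(C2H5NH2) = 0.09453 x 0.01941 = 0.001835 mol; V(HBr) at equivalence = 0.001835/0.2886 = 0.006358 L.
At equivalence the base is fully converted to C2H5NH3+; total volume = 0.02577 L, so [C2H5NH3+] = 0.001835/0.02577 = 0.07121 M.
Ka(C2H5NH3+) = Kw/Kb = 1.0e-14 / 6.4 x 10^-4 = 1.56e-11.
[H^+] = sqrt(Ka x [C2H5NH3+]) = sqrt(1.56e-11 x 0.07121) = 1.05e-6 M.
pH = -log(1.05e-6) = 5.98.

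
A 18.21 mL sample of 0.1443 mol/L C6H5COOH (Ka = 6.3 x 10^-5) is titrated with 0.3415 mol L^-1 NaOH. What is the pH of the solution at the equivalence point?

8.60

n(C6H5COOH) = 0.1443 x 0.01821 = 0.002628 mol; V(NaOH) at equivalence = 0.002628/0.3415 = 0.007695 L.
At equivalence all the acid is converted to C6H5COO-; total volume = 0.01821 + 0.007695 = 0.02590 L, so [C6H5COO-] = 0.002628/0.02590 = 0.1014 M.
Kb = Kw/Ka = 1.0e-14 / 6.3 x 10^-5 = 1.59e-10.
[OH^-] = sqrt(Kb x [C6H5COO-]) = sqrt(1.59e-10 x 0.1014) = 4.01e-6 M.
pOH = 5.40, so pH = 14.00 - 5.40 = 8.60.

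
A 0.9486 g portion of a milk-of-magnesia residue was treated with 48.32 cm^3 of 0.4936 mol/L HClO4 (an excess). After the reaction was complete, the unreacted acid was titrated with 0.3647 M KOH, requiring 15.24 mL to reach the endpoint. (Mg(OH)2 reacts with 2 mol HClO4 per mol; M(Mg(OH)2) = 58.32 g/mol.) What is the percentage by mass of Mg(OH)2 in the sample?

Total n(HClO4) added = 0.4936 x 0.04832 = 0.02385 mol.
n(KOH) used = 0.3647 x 0.01524 = 0.005558 mol, which equals the excess n(HClO4).
So n(HClO4) consumed by the sample = 0.02385 - 0.005558 = 0.01829 mol.
n(Mg(OH)2) = 0.01829 / 2 = 0.009146 mol.
mass Mg(OH)2 = 0.009146 x 58.32 = 0.5334 g, so %Mg(OH)2 = 0.5334/0.9486 x 100 = 56.2%.

56.2%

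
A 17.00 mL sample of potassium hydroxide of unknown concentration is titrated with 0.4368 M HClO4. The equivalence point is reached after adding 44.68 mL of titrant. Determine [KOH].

1.15 M

n(HClO4) delivered = 0.4368 x 0.04468 = 0.01952 mol.
For a 1:1 reaction, n(KOH) = 0.01952 mol.
[KOH] = 0.01952 mol / 0.01700 L = 1.15 M.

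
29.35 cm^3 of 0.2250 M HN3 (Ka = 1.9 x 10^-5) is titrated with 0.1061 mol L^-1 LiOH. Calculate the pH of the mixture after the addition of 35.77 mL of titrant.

Initial n(HN3) = 0.2250 x 0.02935 = 0.006604 mol.
n(LiOH) added = 0.1061 x 0.03577 = 0.003795 mol, converting that many moles of HN3 to N3-.
Remaining n(HN3) = 0.002809 mol; n(N3-) = 0.003795 mol.
By Henderson-Hasselbalch, pH = pKa + log([A^-]/[HA]) = 4.72 + log(0.003795/0.002809) = 4.72 + (+0.13) = 4.85.

4.85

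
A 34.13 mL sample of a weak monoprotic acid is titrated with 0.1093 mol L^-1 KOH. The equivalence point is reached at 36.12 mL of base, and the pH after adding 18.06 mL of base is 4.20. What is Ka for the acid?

18.06 mL is half of the equivalence volume, so this is the half-equivalence point where [HA] = [A^-].
At half-equivalence pH = pKa, so pKa = 4.20.
Ka = 10^(-4.20) = 6.3 x 10^-5.

6.3 x 10^-5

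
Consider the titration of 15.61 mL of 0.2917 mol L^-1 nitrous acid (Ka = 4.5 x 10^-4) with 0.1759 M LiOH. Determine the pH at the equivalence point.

n(HNO2) = 0.2917 x 0.01561 = 0.004553 mol; V(LiOH) at equivalence = 0.004553/0.1759 = 0.02589 L.
At equivalence all the acid is converted to NO2-; total volume = 0.01561 + 0.02589 = 0.04150 L, so [NO2-] = 0.004553/0.04150 = 0.1097 M.
Kb = Kw/Ka = 1.0e-14 / 4.5 x 10^-4 = 2.22e-11.
[OH^-] = sqrt(Kb x [NO2-]) = sqrt(2.22e-11 x 0.1097) = 1.56e-6 M.
pOH = 5.81, so pH = 14.00 - 5.81 = 8.19.

8.19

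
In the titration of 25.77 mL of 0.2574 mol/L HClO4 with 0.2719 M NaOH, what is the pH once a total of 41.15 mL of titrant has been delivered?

n(acid) = 0.2574 x 0.02577 = 0.006633 mol; n(NaOH) added = 0.2719 x 0.04115 = 0.01119 mol.
Base is in excess by 0.01119 - 0.006633 = 0.004555 mol in a total volume of 0.06692 L.
[OH^-] = 0.004555/0.06692 = 0.06807 M, so pOH = 1.17 and pH = 14.00 - 1.17 = 12.83.

12.83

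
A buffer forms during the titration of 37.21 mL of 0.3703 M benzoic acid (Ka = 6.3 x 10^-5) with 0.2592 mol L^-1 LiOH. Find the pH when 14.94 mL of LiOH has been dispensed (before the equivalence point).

3.79

Initial n(C6H5COOH) = 0.3703 x 0.03721 = 0.01378 mol.
n(LiOH) added = 0.2592 x 0.01494 = 0.003872 mol, converting that many moles of C6H5COOH to C6H5COO-.
Remaining n(C6H5COOH) = 0.009906 mol; n(C6H5COO-) = 0.003872 mol.
By Henderson-Hasselbalch, pH = pKa + log([A^-]/[HA]) = 4.20 + log(0.003872/0.009906) = 4.20 + (-0.41) = 3.79.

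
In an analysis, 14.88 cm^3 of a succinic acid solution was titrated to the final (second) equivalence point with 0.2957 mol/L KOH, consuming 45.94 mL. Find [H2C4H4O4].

0.456 M

n(KOH) = 0.2957 x 0.04594 = 0.01358 mol.
At the final (second) equivalence point, 2 mol OH^- react per mol H2C4H4O4, so n(H2C4H4O4) = 0.01358 / 2 = 0.006792 mol.
[H2C4H4O4] = 0.006792 / 0.01488 L = 0.456 M.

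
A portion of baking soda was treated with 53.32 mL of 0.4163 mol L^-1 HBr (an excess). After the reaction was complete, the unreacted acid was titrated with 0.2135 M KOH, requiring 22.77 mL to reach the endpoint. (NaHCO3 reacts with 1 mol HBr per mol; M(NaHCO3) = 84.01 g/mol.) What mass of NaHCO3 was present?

1.46 g

Total n(HBr) added = 0.4163 x 0.05332 = 0.02220 mol.
n(KOH) used = 0.2135 x 0.02277 = 0.004861 mol, which equals the excess n(HBr).
So n(HBr) consumed by the sample = 0.02220 - 0.004861 = 0.01734 mol.
n(NaHCO3) = 0.01734 / 1 = 0.01734 mol.
mass = 0.01734 mol x 84.01 g/mol = 1.46 g.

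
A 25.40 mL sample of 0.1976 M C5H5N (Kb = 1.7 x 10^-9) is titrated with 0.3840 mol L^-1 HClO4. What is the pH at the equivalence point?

3.06

n(C5H5N) = 0.1976 x 0.02540 = 0.005019 mol; V(HClO4) at equivalence = 0.005019/0.3840 = 0.01307 L.
At equivalence the base is fully converted to C5H5NH+; total volume = 0.03847 L, so [C5H5NH+] = 0.005019/0.03847 = 0.1305 M.
Ka(C5H5NH+) = Kw/Kb = 1.0e-14 / 1.7 x 10^-9 = 5.88e-6.
[H^+] = sqrt(Ka x [C5H5NH+]) = sqrt(5.88e-6 x 0.1305) = 0.000876 M.
pH = -log(0.000876) = 3.06.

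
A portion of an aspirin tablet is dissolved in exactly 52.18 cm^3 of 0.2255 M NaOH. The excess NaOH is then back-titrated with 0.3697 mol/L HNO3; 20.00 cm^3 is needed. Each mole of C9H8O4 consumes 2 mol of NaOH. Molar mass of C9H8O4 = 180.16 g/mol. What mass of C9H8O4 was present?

0.394 g

Total n(NaOH) added = 0.2255 x 0.05218 = 0.01177 mol.
n(HNO3) used = 0.3697 x 0.02000 = 0.007394 mol, which equals the excess n(NaOH).
So n(NaOH) consumed by the sample = 0.01177 - 0.007394 = 0.004373 mol.
n(C9H8O4) = 0.004373 / 2 = 0.002186 mol.
mass = 0.002186 mol x 180.16 g/mol = 0.394 g.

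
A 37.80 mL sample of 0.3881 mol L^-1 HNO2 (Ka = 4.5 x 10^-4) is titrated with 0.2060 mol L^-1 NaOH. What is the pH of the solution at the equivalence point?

n(HNO2) = 0.3881 x 0.03780 = 0.01467 mol; V(NaOH) at equivalence = 0.01467/0.2060 = 0.07121 L.
At equivalence all the acid is converted to NO2-; total volume = 0.03780 + 0.07121 = 0.1090 L, so [NO2-] = 0.01467/0.1090 = 0.1346 M.
Kb = Kw/Ka = 1.0e-14 / 4.5 x 10^-4 = 2.22e-11.
[OH^-] = sqrt(Kb x [NO2-]) = sqrt(2.22e-11 x 0.1346) = 1.73e-6 M.
pOH = 5.76, so pH = 14.00 - 5.76 = 8.24.

8.24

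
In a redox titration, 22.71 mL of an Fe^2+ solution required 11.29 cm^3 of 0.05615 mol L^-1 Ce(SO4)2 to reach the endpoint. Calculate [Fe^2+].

n(Ce(SO4)2) = 0.05615 x 0.01129 = 0.0006339 mol.
From the balanced equation, 1 mol Ce(SO4)2 reacts with 1 mol Fe^2+, so n(Fe^2+) = 0.0006339 x 1/1 = 0.0006339 mol.
[Fe^2+] = 0.0006339 / 0.02271 L = 0.0279 M.

0.0279 M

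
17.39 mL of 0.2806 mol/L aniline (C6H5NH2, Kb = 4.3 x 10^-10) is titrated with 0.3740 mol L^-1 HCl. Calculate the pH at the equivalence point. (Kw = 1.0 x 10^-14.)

2.71

n(C6H5NH2) = 0.2806 x 0.01739 = 0.004880 mol; V(HCl) at equivalence = 0.004880/0.3740 = 0.01305 L.
At equivalence the base is fully converted to C6H5NH3+; total volume = 0.03044 L, so [C6H5NH3+] = 0.004880/0.03044 = 0.1603 M.
Ka(C6H5NH3+) = Kw/Kb = 1.0e-14 / 4.3 x 10^-10 = 2.33e-5.
[H^+] = sqrt(Ka x [C6H5NH3+]) = sqrt(2.33e-5 x 0.1603) = 0.00193 M.
pH = -log(0.00193) = 2.71.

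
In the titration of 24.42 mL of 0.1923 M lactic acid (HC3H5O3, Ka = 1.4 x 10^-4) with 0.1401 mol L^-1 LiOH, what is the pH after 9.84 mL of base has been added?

3.47

Initial n(HC3H5O3) = 0.1923 x 0.02442 = 0.004696 mol.
n(LiOH) added = 0.1401 x 0.009840 = 0.001379 mol, converting that many moles of HC3H5O3 to C3H5O3-.
Remaining n(HC3H5O3) = 0.003317 mol; n(C3H5O3-) = 0.001379 mol.
By Henderson-Hasselbalch, pH = pKa + log([A^-]/[HA]) = 3.85 + log(0.001379/0.003317) = 3.85 + (-0.38) = 3.47.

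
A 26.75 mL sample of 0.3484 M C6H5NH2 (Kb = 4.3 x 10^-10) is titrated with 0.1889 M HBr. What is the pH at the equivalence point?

2.77

n(C6H5NH2) = 0.3484 x 0.02675 = 0.009320 mol; V(HBr) at equivalence = 0.009320/0.1889 = 0.04934 L.
At equivalence the base is fully converted to C6H5NH3+; total volume = 0.07609 L, so [C6H5NH3+] = 0.009320/0.07609 = 0.1225 M.
Ka(C6H5NH3+) = Kw/Kb = 1.0e-14 / 4.3 x 10^-10 = 2.33e-5.
[H^+] = sqrt(Ka x [C6H5NH3+]) = sqrt(2.33e-5 x 0.1225) = 0.00169 M.
pH = -log(0.00169) = 2.77.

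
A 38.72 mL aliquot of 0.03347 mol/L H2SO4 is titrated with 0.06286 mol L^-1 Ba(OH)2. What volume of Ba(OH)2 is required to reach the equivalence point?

n(H2SO4) = 0.03347 mol/L x 0.03872 L = 0.001296 mol.
At equivalence n(Ba(OH)2) = n(H2SO4) = 0.001296 mol.
V(Ba(OH)2) = 0.001296 / 0.06286 = 0.02062 L = 20.6 mL.

20.6 mL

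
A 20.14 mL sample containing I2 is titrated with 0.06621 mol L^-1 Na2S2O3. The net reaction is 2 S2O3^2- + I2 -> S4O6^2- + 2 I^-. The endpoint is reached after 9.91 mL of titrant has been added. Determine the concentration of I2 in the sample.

0.0163 M

n(Na2S2O3) = 0.06621 x 0.009910 = 0.0006561 mol.
From the balanced equation, 2 mol Na2S2O3 reacts with 1 mol I2, so n(I2) = 0.0006561 x 1/2 = 0.0003281 mol.
[I2] = 0.0003281 / 0.02014 L = 0.0163 M.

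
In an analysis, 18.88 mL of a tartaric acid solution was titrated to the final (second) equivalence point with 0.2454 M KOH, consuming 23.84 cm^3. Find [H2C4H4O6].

n(KOH) = 0.2454 x 0.02384 = 0.005850 mol.
At the final (second) equivalence point, 2 mol OH^- react per mol H2C4H4O6, so n(H2C4H4O6) = 0.005850 / 2 = 0.002925 mol.
[H2C4H4O6] = 0.002925 / 0.01888 L = 0.155 M.

0.155 M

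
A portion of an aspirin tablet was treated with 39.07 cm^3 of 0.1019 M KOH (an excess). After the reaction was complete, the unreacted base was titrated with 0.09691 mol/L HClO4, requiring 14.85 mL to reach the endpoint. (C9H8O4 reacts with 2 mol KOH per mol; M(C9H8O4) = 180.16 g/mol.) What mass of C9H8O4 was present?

Total n(KOH) added = 0.1019 x 0.03907 = 0.003981 mol.
n(HClO4) used = 0.09691 x 0.01485 = 0.001439 mol, which equals the excess n(KOH).
So n(KOH) consumed by the sample = 0.003981 - 0.001439 = 0.002542 mol.
n(C9H8O4) = 0.002542 / 2 = 0.001271 mol.
mass = 0.001271 mol x 180.16 g/mol = 0.229 g.

0.229 g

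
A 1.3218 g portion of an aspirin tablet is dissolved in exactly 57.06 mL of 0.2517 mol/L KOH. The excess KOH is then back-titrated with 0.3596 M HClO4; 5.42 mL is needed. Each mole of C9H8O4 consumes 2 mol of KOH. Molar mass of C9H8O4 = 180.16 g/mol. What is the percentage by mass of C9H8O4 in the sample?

Total n(KOH) added = 0.2517 x 0.05706 = 0.01436 mol.
n(HClO4) used = 0.3596 x 0.005420 = 0.001949 mol, which equals the excess n(KOH).
So n(KOH) consumed by the sample = 0.01436 - 0.001949 = 0.01241 mol.
n(C9H8O4) = 0.01241 / 2 = 0.006206 mol.
mass C9H8O4 = 0.006206 x 180.16 = 1.118 g, so %C9H8O4 = 1.118/1.3218 x 100 = 84.6%.

84.6%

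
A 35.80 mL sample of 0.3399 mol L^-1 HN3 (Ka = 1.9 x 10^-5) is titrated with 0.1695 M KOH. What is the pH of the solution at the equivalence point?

n(HN3) = 0.3399 x 0.03580 = 0.01217 mol; V(KOH) at equivalence = 0.01217/0.1695 = 0.07179 L.
At equivalence all the acid is converted to N3-; total volume = 0.03580 + 0.07179 = 0.1076 L, so [N3-] = 0.01217/0.1076 = 0.1131 M.
Kb = Kw/Ka = 1.0e-14 / 1.9 x 10^-5 = 5.26e-10.
[OH^-] = sqrt(Kb x [N3-]) = sqrt(5.26e-10 x 0.1131) = 7.72e-6 M.
pOH = 5.11, so pH = 14.00 - 5.11 = 8.89.

8.89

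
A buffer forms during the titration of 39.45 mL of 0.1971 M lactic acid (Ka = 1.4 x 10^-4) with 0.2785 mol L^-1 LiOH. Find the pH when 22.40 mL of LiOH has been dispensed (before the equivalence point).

Initial n(HC3H5O3) = 0.1971 x 0.03945 = 0.007776 mol.
n(LiOH) added = 0.2785 x 0.02240 = 0.006238 mol, converting that many moles of HC3H5O3 to C3H5O3-.
Remaining n(HC3H5O3) = 0.001537 mol; n(C3H5O3-) = 0.006238 mol.
By Henderson-Hasselbalch, pH = pKa + log([A^-]/[HA]) = 3.85 + log(0.006238/0.001537) = 3.85 + (+0.61) = 4.46.

4.46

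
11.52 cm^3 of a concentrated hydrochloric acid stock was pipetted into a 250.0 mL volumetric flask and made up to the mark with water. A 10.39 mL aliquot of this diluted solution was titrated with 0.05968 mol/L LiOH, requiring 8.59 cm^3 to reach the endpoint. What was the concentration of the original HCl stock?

n(LiOH) = 0.05968 x 0.008590 = 0.0005127 mol.
n(HCl) in the aliquot = 0.0005127 mol.
[diluted HCl] = 0.0005127 / 0.01039 = 0.04934 M.
Dilution factor = 250.0/11.52 = 21.70, so [stock] = 0.04934 x 21.70 = 1.07 M.

1.07 M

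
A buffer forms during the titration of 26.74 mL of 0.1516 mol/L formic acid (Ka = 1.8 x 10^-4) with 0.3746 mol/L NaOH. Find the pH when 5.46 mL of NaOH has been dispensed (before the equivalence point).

Initial n(HCOOH) = 0.1516 x 0.02674 = 0.004054 mol.
n(NaOH) added = 0.3746 x 0.005460 = 0.002045 mol, converting that many moles of HCOOH to HCOO-.
Remaining n(HCOOH) = 0.002008 mol; n(HCOO-) = 0.002045 mol.
By Henderson-Hasselbalch, pH = pKa + log([A^-]/[HA]) = 3.74 + log(0.002045/0.002008) = 3.74 + (+0.01) = 3.75.

3.75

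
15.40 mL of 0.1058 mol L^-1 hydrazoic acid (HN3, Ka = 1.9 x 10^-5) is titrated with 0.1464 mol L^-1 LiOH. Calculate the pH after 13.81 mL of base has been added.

12.13

n(acid) = 0.1058 x 0.01540 = 0.001629 mol; n(LiOH) added = 0.1464 x 0.01381 = 0.002022 mol.
Base is in excess by 0.002022 - 0.001629 = 0.0003925 mol in a total volume of 0.02921 L.
[OH^-] = 0.0003925/0.02921 = 0.01344 M, so pOH = 1.87 and pH = 14.00 - 1.87 = 12.13.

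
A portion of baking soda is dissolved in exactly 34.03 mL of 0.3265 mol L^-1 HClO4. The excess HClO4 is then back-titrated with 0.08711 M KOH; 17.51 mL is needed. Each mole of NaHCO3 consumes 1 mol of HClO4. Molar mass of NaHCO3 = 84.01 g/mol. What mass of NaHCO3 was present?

0.805 g

Total n(HClO4) added = 0.3265 x 0.03403 = 0.01111 mol.
n(KOH) used = 0.08711 x 0.01751 = 0.001525 mol, which equals the excess n(HClO4).
So n(HClO4) consumed by the sample = 0.01111 - 0.001525 = 0.009585 mol.
n(NaHCO3) = 0.009585 / 1 = 0.009585 mol.
mass = 0.009585 mol x 84.01 g/mol = 0.805 g.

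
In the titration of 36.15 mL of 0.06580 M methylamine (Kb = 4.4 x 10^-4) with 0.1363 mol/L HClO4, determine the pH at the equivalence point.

6.00

n(CH3NH2) = 0.06580 x 0.03615 = 0.002379 mol; V(HClO4) at equivalence = 0.002379/0.1363 = 0.01745 L.
At equivalence the base is fully converted to CH3NH3+; total volume = 0.05360 L, so [CH3NH3+] = 0.002379/0.05360 = 0.04438 M.
Ka(CH3NH3+) = Kw/Kb = 1.0e-14 / 4.4 x 10^-4 = 2.27e-11.
[H^+] = sqrt(Ka x [CH3NH3+]) = sqrt(2.27e-11 x 0.04438) = 1.00e-6 M.
pH = -log(1.00e-6) = 6.00.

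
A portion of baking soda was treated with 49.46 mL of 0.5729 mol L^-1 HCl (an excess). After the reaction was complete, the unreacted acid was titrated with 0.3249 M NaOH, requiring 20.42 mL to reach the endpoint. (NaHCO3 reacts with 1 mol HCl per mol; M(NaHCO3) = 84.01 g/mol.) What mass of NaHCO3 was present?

1.82 g

Total n(HCl) added = 0.5729 x 0.04946 = 0.02834 mol.
n(NaOH) used = 0.3249 x 0.02042 = 0.006634 mol, which equals the excess n(HCl).
So n(HCl) consumed by the sample = 0.02834 - 0.006634 = 0.02170 mol.
n(NaHCO3) = 0.02170 / 1 = 0.02170 mol.
mass = 0.02170 mol x 84.01 g/mol = 1.82 g.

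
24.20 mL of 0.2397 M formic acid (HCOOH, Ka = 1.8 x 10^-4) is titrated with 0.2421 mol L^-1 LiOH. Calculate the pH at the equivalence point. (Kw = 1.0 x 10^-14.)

8.41

n(HCOOH) = 0.2397 x 0.02420 = 0.005801 mol; V(LiOH) at equivalence = 0.005801/0.2421 = 0.02396 L.
At equivalence all the acid is converted to HCOO-; total volume = 0.02420 + 0.02396 = 0.04816 L, so [HCOO-] = 0.005801/0.04816 = 0.1204 M.
Kb = Kw/Ka = 1.0e-14 / 1.8 x 10^-4 = 5.56e-11.
[OH^-] = sqrt(Kb x [HCOO-]) = sqrt(5.56e-11 x 0.1204) = 2.59e-6 M.
pOH = 5.59, so pH = 14.00 - 5.59 = 8.41.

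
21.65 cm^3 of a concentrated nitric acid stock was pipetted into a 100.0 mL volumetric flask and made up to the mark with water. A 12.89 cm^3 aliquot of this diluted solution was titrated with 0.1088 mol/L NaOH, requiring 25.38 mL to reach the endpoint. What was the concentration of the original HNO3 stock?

n(NaOH) = 0.1088 x 0.02538 = 0.002761 mol.
n(HNO3) in the aliquot = 0.002761 mol.
[diluted HNO3] = 0.002761 / 0.01289 = 0.2142 M.
Dilution factor = 100.0/21.65 = 4.619, so [stock] = 0.2142 x 4.619 = 0.989 M.

0.989 M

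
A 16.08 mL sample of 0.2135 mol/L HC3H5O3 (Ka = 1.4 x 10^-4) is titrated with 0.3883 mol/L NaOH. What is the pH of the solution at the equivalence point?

n(HC3H5O3) = 0.2135 x 0.01608 = 0.003433 mol; V(NaOH) at equivalence = 0.003433/0.3883 = 0.008841 L.
At equivalence all the acid is converted to C3H5O3-; total volume = 0.01608 + 0.008841 = 0.02492 L, so [C3H5O3-] = 0.003433/0.02492 = 0.1378 M.
Kb = Kw/Ka = 1.0e-14 / 1.4 x 10^-4 = 7.14e-11.
[OH^-] = sqrt(Kb x [C3H5O3-]) = sqrt(7.14e-11 x 0.1378) = 3.14e-6 M.
pOH = 5.50, so pH = 14.00 - 5.50 = 8.50.

8.50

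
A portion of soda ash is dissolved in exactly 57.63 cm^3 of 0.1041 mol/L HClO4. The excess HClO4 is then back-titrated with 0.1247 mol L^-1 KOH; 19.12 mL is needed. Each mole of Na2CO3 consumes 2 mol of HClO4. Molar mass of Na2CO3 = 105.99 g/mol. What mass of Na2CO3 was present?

0.192 g

Total n(HClO4) added = 0.1041 x 0.05763 = 0.005999 mol.
n(KOH) used = 0.1247 x 0.01912 = 0.002384 mol, which equals the excess n(HClO4).
So n(HClO4) consumed by the sample = 0.005999 - 0.002384 = 0.003615 mol.
n(Na2CO3) = 0.003615 / 2 = 0.001808 mol.
mass = 0.001808 mol x 105.99 g/mol = 0.192 g.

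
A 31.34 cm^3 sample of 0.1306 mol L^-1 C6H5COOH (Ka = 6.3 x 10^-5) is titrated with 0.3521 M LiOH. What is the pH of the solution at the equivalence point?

8.59

n(C6H5COOH) = 0.1306 x 0.03134 = 0.004093 mol; V(LiOH) at equivalence = 0.004093/0.3521 = 0.01162 L.
At equivalence all the acid is converted to C6H5COO-; total volume = 0.03134 + 0.01162 = 0.04296 L, so [C6H5COO-] = 0.004093/0.04296 = 0.09526 M.
Kb = Kw/Ka = 1.0e-14 / 6.3 x 10^-5 = 1.59e-10.
[OH^-] = sqrt(Kb x [C6H5COO-]) = sqrt(1.59e-10 x 0.09526) = 3.89e-6 M.
pOH = 5.41, so pH = 14.00 - 5.41 = 8.59.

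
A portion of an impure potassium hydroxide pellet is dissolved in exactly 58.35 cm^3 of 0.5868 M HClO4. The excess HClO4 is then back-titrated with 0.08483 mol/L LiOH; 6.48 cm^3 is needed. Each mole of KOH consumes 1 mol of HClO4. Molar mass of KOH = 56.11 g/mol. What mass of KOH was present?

1.89 g

Total n(HClO4) added = 0.5868 x 0.05835 = 0.03424 mol.
n(LiOH) used = 0.08483 x 0.006480 = 0.0005497 mol, which equals the excess n(HClO4).
So n(HClO4) consumed by the sample = 0.03424 - 0.0005497 = 0.03369 mol.
n(KOH) = 0.03369 / 1 = 0.03369 mol.
mass = 0.03369 mol x 56.11 g/mol = 1.89 g.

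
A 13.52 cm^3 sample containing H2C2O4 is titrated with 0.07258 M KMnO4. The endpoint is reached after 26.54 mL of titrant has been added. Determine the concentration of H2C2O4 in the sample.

0.356 M

n(KMnO4) = 0.07258 x 0.02654 = 0.001926 mol.
From the balanced equation, 2 mol KMnO4 reacts with 5 mol H2C2O4, so n(H2C2O4) = 0.001926 x 5/2 = 0.004816 mol.
[H2C2O4] = 0.004816 / 0.01352 L = 0.356 M.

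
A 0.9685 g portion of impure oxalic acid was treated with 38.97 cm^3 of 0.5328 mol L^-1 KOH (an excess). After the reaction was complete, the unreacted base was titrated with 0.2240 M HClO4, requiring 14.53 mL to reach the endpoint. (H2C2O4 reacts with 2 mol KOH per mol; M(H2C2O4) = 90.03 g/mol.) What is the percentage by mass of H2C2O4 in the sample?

Total n(KOH) added = 0.5328 x 0.03897 = 0.02076 mol.
n(HClO4) used = 0.2240 x 0.01453 = 0.003255 mol, which equals the excess n(KOH).
So n(KOH) consumed by the sample = 0.02076 - 0.003255 = 0.01751 mol.
n(H2C2O4) = 0.01751 / 2 = 0.008754 mol.
mass H2C2O4 = 0.008754 x 90.03 = 0.7881 g, so %H2C2O4 = 0.7881/0.9685 x 100 = 81.4%.

81.4%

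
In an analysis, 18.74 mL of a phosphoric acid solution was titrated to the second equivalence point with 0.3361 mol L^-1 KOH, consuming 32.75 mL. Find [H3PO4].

0.294 M

n(KOH) = 0.3361 x 0.03275 = 0.01101 mol.
At the second equivalence point, 2 mol OH^- react per mol H3PO4, so n(H3PO4) = 0.01101 / 2 = 0.005504 mol.
[H3PO4] = 0.005504 / 0.01874 L = 0.294 M.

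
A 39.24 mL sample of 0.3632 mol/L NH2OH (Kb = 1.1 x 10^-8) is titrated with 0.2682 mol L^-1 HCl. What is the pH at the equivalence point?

n(NH2OH) = 0.3632 x 0.03924 = 0.01425 mol; V(HCl) at equivalence = 0.01425/0.2682 = 0.05314 L.
At equivalence the base is fully converted to NH3OH+; total volume = 0.09238 L, so [NH3OH+] = 0.01425/0.09238 = 0.1543 M.
Ka(NH3OH+) = Kw/Kb = 1.0e-14 / 1.1 x 10^-8 = 9.09e-7.
[H^+] = sqrt(Ka x [NH3OH+]) = sqrt(9.09e-7 x 0.1543) = 0.000375 M.
pH = -log(0.000375) = 3.43.

3.43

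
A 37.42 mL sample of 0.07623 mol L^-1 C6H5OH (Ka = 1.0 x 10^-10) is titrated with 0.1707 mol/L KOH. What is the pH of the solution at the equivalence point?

n(C6H5OH) = 0.07623 x 0.03742 = 0.002853 mol; V(KOH) at equivalence = 0.002853/0.1707 = 0.01671 L.
At equivalence all the acid is converted to C6H5O-; total volume = 0.03742 + 0.01671 = 0.05413 L, so [C6H5O-] = 0.002853/0.05413 = 0.05270 M.
Kb = Kw/Ka = 1.0e-14 / 1.0 x 10^-10 = 0.000100.
[OH^-] = sqrt(Kb x [C6H5O-]) = sqrt(0.000100 x 0.05270) = 0.00230 M.
pOH = 2.64, so pH = 14.00 - 2.64 = 11.36.

11.36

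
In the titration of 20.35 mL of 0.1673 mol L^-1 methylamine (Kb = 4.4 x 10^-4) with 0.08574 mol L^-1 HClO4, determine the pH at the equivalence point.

5.94

n(CH3NH2) = 0.1673 x 0.02035 = 0.003405 mol; V(HClO4) at equivalence = 0.003405/0.08574 = 0.03971 L.
At equivalence the base is fully converted to CH3NH3+; total volume = 0.06006 L, so [CH3NH3+] = 0.003405/0.06006 = 0.05669 M.
Ka(CH3NH3+) = Kw/Kb = 1.0e-14 / 4.4 x 10^-4 = 2.27e-11.
[H^+] = sqrt(Ka x [CH3NH3+]) = sqrt(2.27e-11 x 0.05669) = 1.14e-6 M.
pH = -log(1.14e-6) = 5.94.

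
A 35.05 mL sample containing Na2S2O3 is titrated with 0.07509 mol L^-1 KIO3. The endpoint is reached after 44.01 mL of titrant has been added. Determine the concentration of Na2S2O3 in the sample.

0.566 M

n(KIO3) = 0.07509 x 0.04401 = 0.003305 mol.
From the balanced equation, 1 mol KIO3 reacts with 6 mol Na2S2O3, so n(Na2S2O3) = 0.003305 x 6/1 = 0.01983 mol.
[Na2S2O3] = 0.01983 / 0.03505 L = 0.566 M.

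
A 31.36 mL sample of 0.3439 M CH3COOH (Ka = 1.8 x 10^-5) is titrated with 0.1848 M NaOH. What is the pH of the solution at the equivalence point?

8.91

n(CH3COOH) = 0.3439 x 0.03136 = 0.01078 mol; V(NaOH) at equivalence = 0.01078/0.1848 = 0.05836 L.
At equivalence all the acid is converted to CH3COO-; total volume = 0.03136 + 0.05836 = 0.08972 L, so [CH3COO-] = 0.01078/0.08972 = 0.1202 M.
Kb = Kw/Ka = 1.0e-14 / 1.8 x 10^-5 = 5.56e-10.
[OH^-] = sqrt(Kb x [CH3COO-]) = sqrt(5.56e-10 x 0.1202) = 8.17e-6 M.
pOH = 5.09, so pH = 14.00 - 5.09 = 8.91.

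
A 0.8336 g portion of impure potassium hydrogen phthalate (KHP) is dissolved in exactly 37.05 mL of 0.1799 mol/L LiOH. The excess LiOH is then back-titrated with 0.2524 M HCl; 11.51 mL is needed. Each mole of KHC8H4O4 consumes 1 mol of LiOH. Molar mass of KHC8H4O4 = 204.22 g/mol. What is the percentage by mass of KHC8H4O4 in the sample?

Total n(LiOH) added = 0.1799 x 0.03705 = 0.006665 mol.
n(HCl) used = 0.2524 x 0.01151 = 0.002905 mol, which equals the excess n(LiOH).
So n(LiOH) consumed by the sample = 0.006665 - 0.002905 = 0.003760 mol.
n(KHC8H4O4) = 0.003760 / 1 = 0.003760 mol.
mass KHC8H4O4 = 0.003760 x 204.22 = 0.7679 g, so %KHC8H4O4 = 0.7679/0.8336 x 100 = 92.1%.

92.1%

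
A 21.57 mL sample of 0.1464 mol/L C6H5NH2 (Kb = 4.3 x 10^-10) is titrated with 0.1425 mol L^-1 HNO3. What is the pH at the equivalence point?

n(C6H5NH2) = 0.1464 x 0.02157 = 0.003158 mol; V(HNO3) at equivalence = 0.003158/0.1425 = 0.02216 L.
At equivalence the base is fully converted to C6H5NH3+; total volume = 0.04373 L, so [C6H5NH3+] = 0.003158/0.04373 = 0.07221 M.
Ka(C6H5NH3+) = Kw/Kb = 1.0e-14 / 4.3 x 10^-10 = 2.33e-5.
[H^+] = sqrt(Ka x [C6H5NH3+]) = sqrt(2.33e-5 x 0.07221) = 0.00130 M.
pH = -log(0.00130) = 2.89.

2.89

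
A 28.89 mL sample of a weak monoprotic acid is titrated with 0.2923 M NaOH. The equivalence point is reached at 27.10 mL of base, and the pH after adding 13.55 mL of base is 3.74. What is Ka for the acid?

1.8 x 10^-4

13.55 mL is half of the equivalence volume, so this is the half-equivalence point where [HA] = [A^-].
At half-equivalence pH = pKa, so pKa = 3.74.
Ka = 10^(-3.74) = 1.8 x 10^-4.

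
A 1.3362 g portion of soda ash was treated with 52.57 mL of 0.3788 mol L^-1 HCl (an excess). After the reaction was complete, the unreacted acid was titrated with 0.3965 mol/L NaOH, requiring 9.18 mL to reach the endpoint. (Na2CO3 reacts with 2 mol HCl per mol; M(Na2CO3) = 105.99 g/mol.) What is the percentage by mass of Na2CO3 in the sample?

Total n(HCl) added = 0.3788 x 0.05257 = 0.01991 mol.
n(NaOH) used = 0.3965 x 0.009180 = 0.003640 mol, which equals the excess n(HCl).
So n(HCl) consumed by the sample = 0.01991 - 0.003640 = 0.01627 mol.
n(Na2CO3) = 0.01627 / 2 = 0.008137 mol.
mass Na2CO3 = 0.008137 x 105.99 = 0.8624 g, so %Na2CO3 = 0.8624/1.3362 x 100 = 64.5%.

64.5%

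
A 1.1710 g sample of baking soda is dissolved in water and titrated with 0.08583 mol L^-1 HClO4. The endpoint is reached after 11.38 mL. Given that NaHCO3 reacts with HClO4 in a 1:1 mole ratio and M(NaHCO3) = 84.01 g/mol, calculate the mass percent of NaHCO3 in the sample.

n(HClO4) = 0.08583 x 0.01138 = 0.0009767 mol.
n(NaHCO3) = 0.0009767 / 1 = 0.0009767 mol.
mass of NaHCO3 = 0.0009767 x 84.01 = 0.08206 g.
% purity = 0.08206 / 1.1710 x 100 = 7.01%.

7.01%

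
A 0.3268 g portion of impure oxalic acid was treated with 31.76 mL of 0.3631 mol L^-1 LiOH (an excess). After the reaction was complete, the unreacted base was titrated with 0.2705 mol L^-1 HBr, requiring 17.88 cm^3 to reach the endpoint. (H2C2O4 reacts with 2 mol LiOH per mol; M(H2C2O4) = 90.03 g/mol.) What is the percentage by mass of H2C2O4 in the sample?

Total n(LiOH) added = 0.3631 x 0.03176 = 0.01153 mol.
n(HBr) used = 0.2705 x 0.01788 = 0.004837 mol, which equals the excess n(LiOH).
So n(LiOH) consumed by the sample = 0.01153 - 0.004837 = 0.006696 mol.
n(H2C2O4) = 0.006696 / 2 = 0.003348 mol.
mass H2C2O4 = 0.003348 x 90.03 = 0.3014 g, so %H2C2O4 = 0.3014/0.3268 x 100 = 92.2%.

92.2%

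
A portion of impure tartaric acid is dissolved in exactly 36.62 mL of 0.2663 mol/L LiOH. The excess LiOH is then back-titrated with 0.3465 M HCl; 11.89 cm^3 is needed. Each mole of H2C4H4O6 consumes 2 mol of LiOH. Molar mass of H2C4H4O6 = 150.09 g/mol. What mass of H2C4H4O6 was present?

Total n(LiOH) added = 0.2663 x 0.03662 = 0.009752 mol.
n(HCl) used = 0.3465 x 0.01189 = 0.004120 mol, which equals the excess n(LiOH).
So n(LiOH) consumed by the sample = 0.009752 - 0.004120 = 0.005632 mol.
n(H2C4H4O6) = 0.005632 / 2 = 0.002816 mol.
mass = 0.002816 mol x 150.09 g/mol = 0.423 g.

0.423 g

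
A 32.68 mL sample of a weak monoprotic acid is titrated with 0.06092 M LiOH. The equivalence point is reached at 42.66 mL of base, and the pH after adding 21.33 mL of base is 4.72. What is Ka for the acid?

21.33 mL is half of the equivalence volume, so this is the half-equivalence point where [HA] = [A^-].
At half-equivalence pH = pKa, so pKa = 4.72.
Ka = 10^(-4.72) = 1.9 x 10^-5.

1.9 x 10^-5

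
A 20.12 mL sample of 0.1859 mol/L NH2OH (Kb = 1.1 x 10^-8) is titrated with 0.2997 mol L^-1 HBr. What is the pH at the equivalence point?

3.49

n(NH2OH) = 0.1859 x 0.02012 = 0.003740 mol; V(HBr) at equivalence = 0.003740/0.2997 = 0.01248 L.
At equivalence the base is fully converted to NH3OH+; total volume = 0.03260 L, so [NH3OH+] = 0.003740/0.03260 = 0.1147 M.
Ka(NH3OH+) = Kw/Kb = 1.0e-14 / 1.1 x 10^-8 = 9.09e-7.
[H^+] = sqrt(Ka x [NH3OH+]) = sqrt(9.09e-7 x 0.1147) = 0.000323 M.
pH = -log(0.000323) = 3.49.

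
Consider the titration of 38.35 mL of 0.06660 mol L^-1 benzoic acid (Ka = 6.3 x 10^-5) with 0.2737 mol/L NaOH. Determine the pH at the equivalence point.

n(C6H5COOH) = 0.06660 x 0.03835 = 0.002554 mol; V(NaOH) at equivalence = 0.002554/0.2737 = 0.009332 L.
At equivalence all the acid is converted to C6H5COO-; total volume = 0.03835 + 0.009332 = 0.04768 L, so [C6H5COO-] = 0.002554/0.04768 = 0.05357 M.
Kb = Kw/Ka = 1.0e-14 / 6.3 x 10^-5 = 1.59e-10.
[OH^-] = sqrt(Kb x [C6H5COO-]) = sqrt(1.59e-10 x 0.05357) = 2.92e-6 M.
pOH = 5.54, so pH = 14.00 - 5.54 = 8.46.

8.46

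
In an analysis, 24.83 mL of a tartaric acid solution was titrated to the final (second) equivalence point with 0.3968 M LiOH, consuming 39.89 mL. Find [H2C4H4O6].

n(LiOH) = 0.3968 x 0.03989 = 0.01583 mol.
At the final (second) equivalence point, 2 mol OH^- react per mol H2C4H4O6, so n(H2C4H4O6) = 0.01583 / 2 = 0.007914 mol.
[H2C4H4O6] = 0.007914 / 0.02483 L = 0.319 M.

0.319 M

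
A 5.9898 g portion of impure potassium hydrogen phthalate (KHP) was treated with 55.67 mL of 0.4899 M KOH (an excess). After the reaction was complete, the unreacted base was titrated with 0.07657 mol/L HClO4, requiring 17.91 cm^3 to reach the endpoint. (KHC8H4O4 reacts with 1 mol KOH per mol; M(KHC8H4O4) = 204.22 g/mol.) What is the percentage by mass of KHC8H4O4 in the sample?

88.3%

Total n(KOH) added = 0.4899 x 0.05567 = 0.02727 mol.
n(HClO4) used = 0.07657 x 0.01791 = 0.001371 mol, which equals the excess n(KOH).
So n(KOH) consumed by the sample = 0.02727 - 0.001371 = 0.02590 mol.
n(KHC8H4O4) = 0.02590 / 1 = 0.02590 mol.
mass KHC8H4O4 = 0.02590 x 204.22 = 5.290 g, so %KHC8H4O4 = 5.290/5.9898 x 100 = 88.3%.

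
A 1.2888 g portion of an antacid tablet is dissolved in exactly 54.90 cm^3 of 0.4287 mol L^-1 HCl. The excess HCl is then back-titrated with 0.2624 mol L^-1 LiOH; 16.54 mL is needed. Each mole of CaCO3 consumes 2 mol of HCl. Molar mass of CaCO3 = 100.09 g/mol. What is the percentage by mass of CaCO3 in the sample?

74.5%

Total n(HCl) added = 0.4287 x 0.05490 = 0.02354 mol.
n(LiOH) used = 0.2624 x 0.01654 = 0.004340 mol, which equals the excess n(HCl).
So n(HCl) consumed by the sample = 0.02354 - 0.004340 = 0.01920 mol.
n(CaCO3) = 0.01920 / 2 = 0.009598 mol.
mass CaCO3 = 0.009598 x 100.09 = 0.9606 g, so %CaCO3 = 0.9606/1.2888 x 100 = 74.5%.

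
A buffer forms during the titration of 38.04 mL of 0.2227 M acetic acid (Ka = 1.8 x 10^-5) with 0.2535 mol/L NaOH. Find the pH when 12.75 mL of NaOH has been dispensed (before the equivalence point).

4.53

Initial n(CH3COOH) = 0.2227 x 0.03804 = 0.008472 mol.
n(NaOH) added = 0.2535 x 0.01275 = 0.003232 mol, converting that many moles of CH3COOH to CH3COO-.
Remaining n(CH3COOH) = 0.005239 mol; n(CH3COO-) = 0.003232 mol.
By Henderson-Hasselbalch, pH = pKa + log([A^-]/[HA]) = 4.74 + log(0.003232/0.005239) = 4.74 + (-0.21) = 4.53.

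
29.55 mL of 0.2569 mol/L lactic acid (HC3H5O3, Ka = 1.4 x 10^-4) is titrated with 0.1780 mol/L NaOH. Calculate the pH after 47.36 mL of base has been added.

12.04

n(acid) = 0.2569 x 0.02955 = 0.007591 mol; n(NaOH) added = 0.1780 x 0.04736 = 0.008430 mol.
Base is in excess by 0.008430 - 0.007591 = 0.0008387 mol in a total volume of 0.07691 L.
[OH^-] = 0.0008387/0.07691 = 0.01090 M, so pOH = 1.96 and pH = 14.00 - 1.96 = 12.04.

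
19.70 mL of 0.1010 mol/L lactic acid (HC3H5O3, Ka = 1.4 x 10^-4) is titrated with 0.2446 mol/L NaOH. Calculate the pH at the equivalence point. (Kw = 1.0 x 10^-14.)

8.35

n(HC3H5O3) = 0.1010 x 0.01970 = 0.001990 mol; V(NaOH) at equivalence = 0.001990/0.2446 = 0.008135 L.
At equivalence all the acid is converted to C3H5O3-; total volume = 0.01970 + 0.008135 = 0.02783 L, so [C3H5O3-] = 0.001990/0.02783 = 0.07148 M.
Kb = Kw/Ka = 1.0e-14 / 1.4 x 10^-4 = 7.14e-11.
[OH^-] = sqrt(Kb x [C3H5O3-]) = sqrt(7.14e-11 x 0.07148) = 2.26e-6 M.
pOH = 5.65, so pH = 14.00 - 5.65 = 8.35.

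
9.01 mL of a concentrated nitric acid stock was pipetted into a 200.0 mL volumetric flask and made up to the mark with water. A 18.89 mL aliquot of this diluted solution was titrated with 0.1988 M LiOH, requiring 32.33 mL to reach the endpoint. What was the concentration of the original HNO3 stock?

7.55 M

n(LiOH) = 0.1988 x 0.03233 = 0.006427 mol.
n(HNO3) in the aliquot = 0.006427 mol.
[diluted HNO3] = 0.006427 / 0.01889 = 0.3402 M.
Dilution factor = 200.0/9.010 = 22.20, so [stock] = 0.3402 x 22.20 = 7.55 M.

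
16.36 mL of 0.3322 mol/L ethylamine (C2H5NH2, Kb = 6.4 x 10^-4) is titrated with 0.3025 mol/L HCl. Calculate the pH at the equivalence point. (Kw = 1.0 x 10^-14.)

n(C2H5NH2) = 0.3322 x 0.01636 = 0.005435 mol; V(HCl) at equivalence = 0.005435/0.3025 = 0.01797 L.
At equivalence the base is fully converted to C2H5NH3+; total volume = 0.03433 L, so [C2H5NH3+] = 0.005435/0.03433 = 0.1583 M.
Ka(C2H5NH3+) = Kw/Kb = 1.0e-14 / 6.4 x 10^-4 = 1.56e-11.
[H^+] = sqrt(Ka x [C2H5NH3+]) = sqrt(1.56e-11 x 0.1583) = 1.57e-6 M.
pH = -log(1.57e-6) = 5.80.

5.80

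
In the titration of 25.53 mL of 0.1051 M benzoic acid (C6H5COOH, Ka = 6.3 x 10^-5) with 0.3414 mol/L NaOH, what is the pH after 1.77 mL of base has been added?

3.66

Initial n(C6H5COOH) = 0.1051 x 0.02553 = 0.002683 mol.
n(NaOH) added = 0.3414 x 0.001770 = 0.0006043 mol, converting that many moles of C6H5COOH to C6H5COO-.
Remaining n(C6H5COOH) = 0.002079 mol; n(C6H5COO-) = 0.0006043 mol.
By Henderson-Hasselbalch, pH = pKa + log([A^-]/[HA]) = 4.20 + log(0.0006043/0.002079) = 4.20 + (-0.54) = 3.66.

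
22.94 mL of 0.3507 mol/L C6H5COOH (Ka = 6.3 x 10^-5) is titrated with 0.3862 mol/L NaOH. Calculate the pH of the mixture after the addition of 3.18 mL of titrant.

Initial n(C6H5COOH) = 0.3507 x 0.02294 = 0.008045 mol.
n(NaOH) added = 0.3862 x 0.003180 = 0.001228 mol, converting that many moles of C6H5COOH to C6H5COO-.
Remaining n(C6H5COOH) = 0.006817 mol; n(C6H5COO-) = 0.001228 mol.
By Henderson-Hasselbalch, pH = pKa + log([A^-]/[HA]) = 4.20 + log(0.001228/0.006817) = 4.20 + (-0.74) = 3.46.

3.46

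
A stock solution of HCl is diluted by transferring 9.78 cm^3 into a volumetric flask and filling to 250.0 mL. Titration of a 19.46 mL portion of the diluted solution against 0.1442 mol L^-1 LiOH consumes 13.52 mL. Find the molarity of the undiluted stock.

n(LiOH) = 0.1442 x 0.01352 = 0.001950 mol.
n(HCl) in the aliquot = 0.001950 mol.
[diluted HCl] = 0.001950 / 0.01946 = 0.1002 M.
Dilution factor = 250.0/9.780 = 25.56, so [stock] = 0.1002 x 25.56 = 2.56 M.

2.56 M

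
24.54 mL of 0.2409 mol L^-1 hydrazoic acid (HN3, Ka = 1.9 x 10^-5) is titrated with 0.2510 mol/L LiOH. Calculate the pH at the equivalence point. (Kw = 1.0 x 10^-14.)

n(HN3) = 0.2409 x 0.02454 = 0.005912 mol; V(LiOH) at equivalence = 0.005912/0.2510 = 0.02355 L.
At equivalence all the acid is converted to N3-; total volume = 0.02454 + 0.02355 = 0.04809 L, so [N3-] = 0.005912/0.04809 = 0.1229 M.
Kb = Kw/Ka = 1.0e-14 / 1.9 x 10^-5 = 5.26e-10.
[OH^-] = sqrt(Kb x [N3-]) = sqrt(5.26e-10 x 0.1229) = 8.04e-6 M.
pOH = 5.09, so pH = 14.00 - 5.09 = 8.91.

8.91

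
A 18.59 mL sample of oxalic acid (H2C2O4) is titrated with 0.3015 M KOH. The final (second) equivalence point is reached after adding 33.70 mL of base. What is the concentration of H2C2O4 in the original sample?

n(KOH) = 0.3015 x 0.03370 = 0.01016 mol.
At the final (second) equivalence point, 2 mol OH^- react per mol H2C2O4, so n(H2C2O4) = 0.01016 / 2 = 0.005080 mol.
[H2C2O4] = 0.005080 / 0.01859 L = 0.273 M.

0.273 M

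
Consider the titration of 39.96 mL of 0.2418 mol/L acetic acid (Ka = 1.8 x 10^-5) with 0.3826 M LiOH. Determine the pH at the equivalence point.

8.96

n(CH3COOH) = 0.2418 x 0.03996 = 0.009662 mol; V(LiOH) at equivalence = 0.009662/0.3826 = 0.02525 L.
At equivalence all the acid is converted to CH3COO-; total volume = 0.03996 + 0.02525 = 0.06521 L, so [CH3COO-] = 0.009662/0.06521 = 0.1482 M.
Kb = Kw/Ka = 1.0e-14 / 1.8 x 10^-5 = 5.56e-10.
[OH^-] = sqrt(Kb x [CH3COO-]) = sqrt(5.56e-10 x 0.1482) = 9.07e-6 M.
pOH = 5.04, so pH = 14.00 - 5.04 = 8.96.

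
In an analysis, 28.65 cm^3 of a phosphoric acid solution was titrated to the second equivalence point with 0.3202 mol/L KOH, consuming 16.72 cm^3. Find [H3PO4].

0.0934 M

n(KOH) = 0.3202 x 0.01672 = 0.005354 mol.
At the second equivalence point, 2 mol OH^- react per mol H3PO4, so n(H3PO4) = 0.005354 / 2 = 0.002677 mol.
[H3PO4] = 0.002677 / 0.02865 L = 0.0934 M.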